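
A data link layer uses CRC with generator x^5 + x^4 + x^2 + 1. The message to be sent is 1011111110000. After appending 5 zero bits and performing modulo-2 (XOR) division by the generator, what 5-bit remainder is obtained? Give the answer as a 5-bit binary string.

Append 5 zeros: 101111111000000000. Divide by 110101 (XOR where the leading bit is 1):
  pos 0: 101111 XOR 110101 = 011010
  pos 1: 110101 XOR 110101 = 000000
  pos 7: 110000 XOR 110101 = 000101
  pos 10: 101000 XOR 110101 = 011101
  pos 11: 111010 XOR 110101 = 001111
Remainder (last 5 bits) = 11110. This is the CRC / FCS.

11110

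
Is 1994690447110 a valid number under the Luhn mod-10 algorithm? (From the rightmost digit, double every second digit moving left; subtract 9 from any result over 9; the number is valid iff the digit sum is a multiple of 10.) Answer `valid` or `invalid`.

From the right, keep odd positions and double even positions (subtract 9 from any doubled value over 9):
  doubled (positions 2,4,...): 2 5 8 9 8 9 → sum 41
  kept (positions 1,3,...): 0 1 4 0 6 9 1 → sum 21
Total = 62.
62 mod 10 = 2, so the number is invalid.

invalid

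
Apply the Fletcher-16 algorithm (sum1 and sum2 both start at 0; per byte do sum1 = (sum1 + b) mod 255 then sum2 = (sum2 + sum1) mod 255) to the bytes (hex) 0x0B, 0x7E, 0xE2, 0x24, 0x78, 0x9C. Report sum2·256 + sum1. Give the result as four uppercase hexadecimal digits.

Running sums (mod 255):
  after byte 0 (0x0B): sum1=11, sum2=11
  after byte 1 (0x7E): sum1=137, sum2=148
  after byte 2 (0xE2): sum1=108, sum2=1
  after byte 3 (0x24): sum1=144, sum2=145
  after byte 4 (0x78): sum1=9, sum2=154
  after byte 5 (0x9C): sum1=165, sum2=64
Checksum = sum2·256 + sum1 = 64·256 + 165 = 16549 = 0x40A5.

40A5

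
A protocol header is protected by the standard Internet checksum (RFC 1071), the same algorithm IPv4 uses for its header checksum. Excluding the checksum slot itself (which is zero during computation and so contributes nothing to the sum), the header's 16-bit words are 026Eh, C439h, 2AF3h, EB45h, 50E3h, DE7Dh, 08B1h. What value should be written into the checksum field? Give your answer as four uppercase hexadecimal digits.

One's-complement addition (fold any carry out of bit 15 back into bit 0):
  0x026E + 0xC439 = 0x0C6A7
  0xC6A7 + 0x2AF3 = 0x0F19A
  0xF19A + 0xEB45 = 0x1DCDF → wrap carry → 0xDCE0
  0xDCE0 + 0x50E3 = 0x12DC3 → wrap carry → 0x2DC4
  0x2DC4 + 0xDE7D = 0x10C41 → wrap carry → 0x0C42
  0x0C42 + 0x08B1 = 0x014F3
One's-complement sum = 0x14F3.
Checksum = ~0x14F3 & 0xFFFF = 0xEB0C.

EB0C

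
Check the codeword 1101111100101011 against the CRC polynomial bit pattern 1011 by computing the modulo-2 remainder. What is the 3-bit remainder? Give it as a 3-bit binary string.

Modulo-2 division of 1101111100101011 by 1011:
  pos 0: 1101 XOR 1011 = 0110
  pos 1: 1101 XOR 1011 = 0110
  pos 2: 1101 XOR 1011 = 0110
  pos 3: 1101 XOR 1011 = 0110
  pos 4: 1101 XOR 1011 = 0110
  pos 5: 1100 XOR 1011 = 0111
  pos 6: 1110 XOR 1011 = 0101
  pos 7: 1011 XOR 1011 = 0000
  pos 12: 1011 XOR 1011 = 0000
Remainder = 000 (zero — the frame passes the CRC check).

000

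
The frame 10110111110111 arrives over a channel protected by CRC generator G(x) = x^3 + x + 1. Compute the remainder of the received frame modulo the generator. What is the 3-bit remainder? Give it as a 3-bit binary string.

000

Modulo-2 division of 10110111110111 by 1011:
  pos 0: 1011 XOR 1011 = 0000
  pos 5: 1111 XOR 1011 = 0100
  pos 6: 1001 XOR 1011 = 0010
  pos 8: 1001 XOR 1011 = 0010
  pos 10: 1011 XOR 1011 = 0000
Remainder = 000 (zero — the frame passes the CRC check).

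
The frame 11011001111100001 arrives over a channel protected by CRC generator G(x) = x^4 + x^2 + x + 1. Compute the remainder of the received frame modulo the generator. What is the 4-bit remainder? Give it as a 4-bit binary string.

Modulo-2 division of 11011001111100001 by 10111:
  pos 0: 11011 XOR 10111 = 01100
  pos 1: 11000 XOR 10111 = 01111
  pos 2: 11110 XOR 10111 = 01001
  pos 3: 10011 XOR 10111 = 00100
  pos 5: 10011 XOR 10111 = 00100
  pos 7: 10011 XOR 10111 = 00100
  pos 9: 10000 XOR 10111 = 00111
  pos 11: 11100 XOR 10111 = 01011
  pos 12: 10111 XOR 10111 = 00000
Remainder = 0000 (zero — the frame passes the CRC check).

0000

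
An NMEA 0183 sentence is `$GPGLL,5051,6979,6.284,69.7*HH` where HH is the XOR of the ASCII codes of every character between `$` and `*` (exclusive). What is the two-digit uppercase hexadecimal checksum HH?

60

XOR the ASCII codes of the payload characters:
  'G' = 0x47 → acc = 0x47
  'P' = 0x50 → acc = 0x17
  'G' = 0x47 → acc = 0x50
  'L' = 0x4C → acc = 0x1C
  'L' = 0x4C → acc = 0x50
  ',' = 0x2C → acc = 0x7C
  '5' = 0x35 → acc = 0x49
  '0' = 0x30 → acc = 0x79
  '5' = 0x35 → acc = 0x4C
  '1' = 0x31 → acc = 0x7D
  ',' = 0x2C → acc = 0x51
  '6' = 0x36 → acc = 0x67
  '9' = 0x39 → acc = 0x5E
  '7' = 0x37 → acc = 0x69
  '9' = 0x39 → acc = 0x50
  ',' = 0x2C → acc = 0x7C
  '6' = 0x36 → acc = 0x4A
  '.' = 0x2E → acc = 0x64
  '2' = 0x32 → acc = 0x56
  '8' = 0x38 → acc = 0x6E
  '4' = 0x34 → acc = 0x5A
  ',' = 0x2C → acc = 0x76
  '6' = 0x36 → acc = 0x40
  '9' = 0x39 → acc = 0x79
  '.' = 0x2E → acc = 0x57
  '7' = 0x37 → acc = 0x60
Checksum = 0x60.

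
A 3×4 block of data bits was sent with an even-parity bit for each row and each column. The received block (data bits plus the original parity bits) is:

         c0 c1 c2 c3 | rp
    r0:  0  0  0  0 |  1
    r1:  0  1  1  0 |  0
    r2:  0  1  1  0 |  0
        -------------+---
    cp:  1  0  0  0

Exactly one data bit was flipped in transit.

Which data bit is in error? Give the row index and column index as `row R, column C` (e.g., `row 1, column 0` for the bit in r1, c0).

row 0, column 0

Recompute each row's even parity and compare to rp:
  r0: data parity 0, sent rp 1 → mismatch
  r1: data parity 0, sent rp 0 → ok
  r2: data parity 0, sent rp 0 → ok
Recompute each column's even parity and compare to cp:
  c0: data parity 0, sent cp 1 → mismatch
  c1: data parity 0, sent cp 0 → ok
  c2: data parity 0, sent cp 0 → ok
  c3: data parity 0, sent cp 0 → ok
Exactly one row (r0) and one column (c0) fail → the flipped bit is at their intersection.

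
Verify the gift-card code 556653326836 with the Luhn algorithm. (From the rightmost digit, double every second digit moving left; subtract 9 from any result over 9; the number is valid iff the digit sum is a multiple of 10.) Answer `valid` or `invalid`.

From the right, keep odd positions and double even positions (subtract 9 from any doubled value over 9):
  doubled (positions 2,4,...): 6 3 6 1 3 1 → sum 20
  kept (positions 1,3,...): 6 8 2 3 6 5 → sum 30
Total = 50.
50 mod 10 = 0, so the number is valid.

valid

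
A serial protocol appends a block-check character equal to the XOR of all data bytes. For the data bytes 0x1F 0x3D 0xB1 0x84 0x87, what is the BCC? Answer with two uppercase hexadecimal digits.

XOR the bytes together:
  start with 0x1F
  0x1F ⊕ 0x3D = 0x22
  0x22 ⊕ 0xB1 = 0x93
  0x93 ⊕ 0x84 = 0x17
  0x17 ⊕ 0x87 = 0x90

90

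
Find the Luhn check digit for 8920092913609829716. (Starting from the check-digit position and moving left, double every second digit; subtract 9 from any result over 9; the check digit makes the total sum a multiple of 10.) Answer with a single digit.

Partial digits right→left: 6 1 7 9 2 8 9 0 6 3 1 9 2 9 0 0 2 9 8
Double every second digit counting from the check-digit position (so the 1st, 3rd, 5th, ... of the partial from the right).
  doubled (with −9 where >9): 3 5 4 9 3 2 4 0 4 7 → sum 41
  kept as-is: 1 9 8 0 3 9 9 0 9 → sum 48
Total = 41 + 48 = 89.
Check digit = (10 − (89 mod 10)) mod 10 = 1.

1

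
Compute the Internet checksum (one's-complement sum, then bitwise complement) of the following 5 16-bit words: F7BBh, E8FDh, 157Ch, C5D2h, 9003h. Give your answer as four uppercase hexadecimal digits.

One's-complement addition (fold any carry out of bit 15 back into bit 0):
  0xF7BB + 0xE8FD = 0x1E0B8 → wrap carry → 0xE0B9
  0xE0B9 + 0x157C = 0x0F635
  0xF635 + 0xC5D2 = 0x1BC07 → wrap carry → 0xBC08
  0xBC08 + 0x9003 = 0x14C0B → wrap carry → 0x4C0C
One's-complement sum = 0x4C0C.
Checksum = ~0x4C0C & 0xFFFF = 0xB3F3.

B3F3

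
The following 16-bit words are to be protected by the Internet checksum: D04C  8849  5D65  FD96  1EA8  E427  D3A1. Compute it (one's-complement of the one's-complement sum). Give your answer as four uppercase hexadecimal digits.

One's-complement addition (fold any carry out of bit 15 back into bit 0):
  0xD04C + 0x8849 = 0x15895 → wrap carry → 0x5896
  0x5896 + 0x5D65 = 0x0B5FB
  0xB5FB + 0xFD96 = 0x1B391 → wrap carry → 0xB392
  0xB392 + 0x1EA8 = 0x0D23A
  0xD23A + 0xE427 = 0x1B661 → wrap carry → 0xB662
  0xB662 + 0xD3A1 = 0x18A03 → wrap carry → 0x8A04
One's-complement sum = 0x8A04.
Checksum = ~0x8A04 & 0xFFFF = 0x75FB.

75FB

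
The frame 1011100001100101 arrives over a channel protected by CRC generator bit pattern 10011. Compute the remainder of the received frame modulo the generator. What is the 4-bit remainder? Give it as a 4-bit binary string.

Modulo-2 division of 1011100001100101 by 10011:
  pos 0: 10111 XOR 10011 = 00100
  pos 2: 10000 XOR 10011 = 00011
  pos 5: 11001 XOR 10011 = 01010
  pos 6: 10101 XOR 10011 = 00110
  pos 8: 11000 XOR 10011 = 01011
  pos 9: 10111 XOR 10011 = 00100
  pos 11: 10001 XOR 10011 = 00010
Remainder = 0010 (nonzero — an error is detected).

0010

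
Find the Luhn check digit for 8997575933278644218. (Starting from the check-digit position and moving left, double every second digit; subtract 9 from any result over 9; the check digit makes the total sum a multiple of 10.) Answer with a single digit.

Partial digits right→left: 8 1 2 4 4 6 8 7 2 3 3 9 5 7 5 7 9 9 8
Double every second digit counting from the check-digit position (so the 1st, 3rd, 5th, ... of the partial from the right).
  doubled (with −9 where >9): 7 4 8 7 4 6 1 1 9 7 → sum 54
  kept as-is: 1 4 6 7 3 9 7 7 9 → sum 53
Total = 54 + 53 = 107.
Check digit = (10 − (107 mod 10)) mod 10 = 3.

3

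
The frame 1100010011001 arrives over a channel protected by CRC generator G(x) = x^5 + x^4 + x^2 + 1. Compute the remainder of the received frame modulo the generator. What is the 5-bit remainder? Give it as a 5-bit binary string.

Modulo-2 division of 1100010011001 by 110101:
  pos 0: 110001 XOR 110101 = 000100
  pos 3: 100001 XOR 110101 = 010100
  pos 4: 101001 XOR 110101 = 011100
  pos 5: 111000 XOR 110101 = 001101
  pos 7: 110101 XOR 110101 = 000000
Remainder = 00000 (zero — the frame passes the CRC check).

00000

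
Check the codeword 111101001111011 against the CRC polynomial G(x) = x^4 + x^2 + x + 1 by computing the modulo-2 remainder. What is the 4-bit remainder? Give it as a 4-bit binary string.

Modulo-2 division of 111101001111011 by 10111:
  pos 0: 11110 XOR 10111 = 01001
  pos 1: 10011 XOR 10111 = 00100
  pos 3: 10000 XOR 10111 = 00111
  pos 5: 11111 XOR 10111 = 01000
  pos 6: 10001 XOR 10111 = 00110
  pos 8: 11010 XOR 10111 = 01101
  pos 9: 11011 XOR 10111 = 01100
  pos 10: 11001 XOR 10111 = 01110
Remainder = 1110 (nonzero — an error is detected).

1110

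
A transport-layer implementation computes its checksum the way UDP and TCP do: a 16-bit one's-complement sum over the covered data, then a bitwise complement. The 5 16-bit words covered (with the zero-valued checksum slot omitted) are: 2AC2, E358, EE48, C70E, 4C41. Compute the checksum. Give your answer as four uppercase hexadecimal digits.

F04B

One's-complement addition (fold any carry out of bit 15 back into bit 0):
  0x2AC2 + 0xE358 = 0x10E1A → wrap carry → 0x0E1B
  0x0E1B + 0xEE48 = 0x0FC63
  0xFC63 + 0xC70E = 0x1C371 → wrap carry → 0xC372
  0xC372 + 0x4C41 = 0x10FB3 → wrap carry → 0x0FB4
One's-complement sum = 0x0FB4.
Checksum = ~0x0FB4 & 0xFFFF = 0xF04B.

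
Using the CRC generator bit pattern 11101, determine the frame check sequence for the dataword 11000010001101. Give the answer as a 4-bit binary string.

Append 4 zeros: 110000100011010000. Divide by 11101 (XOR where the leading bit is 1):
  pos 0: 11000 XOR 11101 = 00101
  pos 2: 10101 XOR 11101 = 01000
  pos 3: 10000 XOR 11101 = 01101
  pos 4: 11010 XOR 11101 = 00111
  pos 6: 11101 XOR 11101 = 00000
  pos 11: 10100 XOR 11101 = 01001
  pos 12: 10010 XOR 11101 = 01111
  pos 13: 11110 XOR 11101 = 00011
Remainder (last 4 bits) = 0011. This is the CRC / FCS.

0011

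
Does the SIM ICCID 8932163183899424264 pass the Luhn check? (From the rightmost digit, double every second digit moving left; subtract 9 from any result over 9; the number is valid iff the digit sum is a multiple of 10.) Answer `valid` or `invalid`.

From the right, keep odd positions and double even positions (subtract 9 from any doubled value over 9):
  doubled (positions 2,4,...): 3 8 8 9 6 2 3 4 9 → sum 52
  kept (positions 1,3,...): 4 2 2 9 8 8 3 1 3 8 → sum 48
Total = 100.
100 mod 10 = 0, so the number is valid.

valid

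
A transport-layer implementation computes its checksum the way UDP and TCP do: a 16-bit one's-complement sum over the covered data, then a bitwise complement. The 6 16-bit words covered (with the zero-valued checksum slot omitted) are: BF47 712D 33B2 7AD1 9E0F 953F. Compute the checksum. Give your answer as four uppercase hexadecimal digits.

EDB7

One's-complement addition (fold any carry out of bit 15 back into bit 0):
  0xBF47 + 0x712D = 0x13074 → wrap carry → 0x3075
  0x3075 + 0x33B2 = 0x06427
  0x6427 + 0x7AD1 = 0x0DEF8
  0xDEF8 + 0x9E0F = 0x17D07 → wrap carry → 0x7D08
  0x7D08 + 0x953F = 0x11247 → wrap carry → 0x1248
One's-complement sum = 0x1248.
Checksum = ~0x1248 & 0xFFFF = 0xEDB7.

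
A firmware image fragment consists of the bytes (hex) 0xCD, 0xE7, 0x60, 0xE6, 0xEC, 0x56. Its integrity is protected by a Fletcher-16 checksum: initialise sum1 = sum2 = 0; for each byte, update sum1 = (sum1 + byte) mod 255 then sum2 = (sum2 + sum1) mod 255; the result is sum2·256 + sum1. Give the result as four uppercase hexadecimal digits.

C040

Running sums (mod 255):
  after byte 0 (0xCD): sum1=205, sum2=205
  after byte 1 (0xE7): sum1=181, sum2=131
  after byte 2 (0x60): sum1=22, sum2=153
  after byte 3 (0xE6): sum1=252, sum2=150
  after byte 4 (0xEC): sum1=233, sum2=128
  after byte 5 (0x56): sum1=64, sum2=192
Checksum = sum2·256 + sum1 = 192·256 + 64 = 49216 = 0xC040.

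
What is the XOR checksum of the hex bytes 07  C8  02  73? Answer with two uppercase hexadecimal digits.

BE

XOR the bytes together:
  start with 0x07
  0x07 ⊕ 0xC8 = 0xCF
  0xCF ⊕ 0x02 = 0xCD
  0xCD ⊕ 0x73 = 0xBE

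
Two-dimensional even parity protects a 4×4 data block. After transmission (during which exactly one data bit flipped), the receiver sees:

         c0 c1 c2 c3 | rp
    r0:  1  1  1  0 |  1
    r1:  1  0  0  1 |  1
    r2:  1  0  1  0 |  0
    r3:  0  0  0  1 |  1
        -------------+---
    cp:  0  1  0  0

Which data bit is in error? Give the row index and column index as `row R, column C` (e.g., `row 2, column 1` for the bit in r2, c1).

row 1, column 0

Recompute each row's even parity and compare to rp:
  r0: data parity 1, sent rp 1 → ok
  r1: data parity 0, sent rp 1 → mismatch
  r2: data parity 0, sent rp 0 → ok
  r3: data parity 1, sent rp 1 → ok
Recompute each column's even parity and compare to cp:
  c0: data parity 1, sent cp 0 → mismatch
  c1: data parity 1, sent cp 1 → ok
  c2: data parity 0, sent cp 0 → ok
  c3: data parity 0, sent cp 0 → ok
Exactly one row (r1) and one column (c0) fail → the flipped bit is at their intersection.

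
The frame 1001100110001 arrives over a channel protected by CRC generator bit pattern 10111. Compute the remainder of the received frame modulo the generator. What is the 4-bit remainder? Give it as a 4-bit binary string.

Modulo-2 division of 1001100110001 by 10111:
  pos 0: 10011 XOR 10111 = 00100
  pos 2: 10000 XOR 10111 = 00111
  pos 4: 11111 XOR 10111 = 01000
  pos 5: 10000 XOR 10111 = 00111
  pos 7: 11100 XOR 10111 = 01011
  pos 8: 10111 XOR 10111 = 00000
Remainder = 0000 (zero — the frame passes the CRC check).

0000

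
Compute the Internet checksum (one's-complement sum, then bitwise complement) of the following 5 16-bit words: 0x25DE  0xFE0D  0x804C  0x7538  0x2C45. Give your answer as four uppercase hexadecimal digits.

BA49

One's-complement addition (fold any carry out of bit 15 back into bit 0):
  0x25DE + 0xFE0D = 0x123EB → wrap carry → 0x23EC
  0x23EC + 0x804C = 0x0A438
  0xA438 + 0x7538 = 0x11970 → wrap carry → 0x1971
  0x1971 + 0x2C45 = 0x045B6
One's-complement sum = 0x45B6.
Checksum = ~0x45B6 & 0xFFFF = 0xBA49.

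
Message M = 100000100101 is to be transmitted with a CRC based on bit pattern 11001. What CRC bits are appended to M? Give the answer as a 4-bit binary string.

0010

Append 4 zeros: 1000001001010000. Divide by 11001 (XOR where the leading bit is 1):
  pos 0: 10000 XOR 11001 = 01001
  pos 1: 10010 XOR 11001 = 01011
  pos 2: 10111 XOR 11001 = 01110
  pos 3: 11100 XOR 11001 = 00101
  pos 5: 10101 XOR 11001 = 01100
  pos 6: 11000 XOR 11001 = 00001
  pos 10: 11000 XOR 11001 = 00001
Remainder (last 4 bits) = 0010. This is the CRC / FCS.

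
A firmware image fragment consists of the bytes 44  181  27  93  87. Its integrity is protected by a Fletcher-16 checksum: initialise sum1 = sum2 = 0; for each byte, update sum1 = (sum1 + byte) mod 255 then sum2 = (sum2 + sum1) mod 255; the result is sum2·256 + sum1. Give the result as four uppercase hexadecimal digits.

Running sums (mod 255):
  after byte 0 (44): sum1=44, sum2=44
  after byte 1 (181): sum1=225, sum2=14
  after byte 2 (27): sum1=252, sum2=11
  after byte 3 (93): sum1=90, sum2=101
  after byte 4 (87): sum1=177, sum2=23
Checksum = sum2·256 + sum1 = 23·256 + 177 = 6065 = 0x17B1.

17B1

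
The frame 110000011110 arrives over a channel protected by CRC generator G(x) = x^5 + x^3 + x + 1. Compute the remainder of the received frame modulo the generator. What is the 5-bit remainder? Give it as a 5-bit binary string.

00000

Modulo-2 division of 110000011110 by 101011:
  pos 0: 110000 XOR 101011 = 011011
  pos 1: 110110 XOR 101011 = 011101
  pos 2: 111011 XOR 101011 = 010000
  pos 3: 100001 XOR 101011 = 001010
  pos 5: 101011 XOR 101011 = 000000
Remainder = 00000 (zero — the frame passes the CRC check).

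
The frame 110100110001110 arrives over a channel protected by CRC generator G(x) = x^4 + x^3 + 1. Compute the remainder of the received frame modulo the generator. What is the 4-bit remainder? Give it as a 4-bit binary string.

Modulo-2 division of 110100110001110 by 11001:
  pos 0: 11010 XOR 11001 = 00011
  pos 3: 11011 XOR 11001 = 00010
  pos 6: 10000 XOR 11001 = 01001
  pos 7: 10011 XOR 11001 = 01010
  pos 8: 10101 XOR 11001 = 01100
  pos 9: 11001 XOR 11001 = 00000
Remainder = 0000 (zero — the frame passes the CRC check).

0000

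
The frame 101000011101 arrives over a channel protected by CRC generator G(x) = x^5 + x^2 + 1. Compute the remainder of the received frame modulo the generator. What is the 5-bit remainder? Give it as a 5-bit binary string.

00000

Modulo-2 division of 101000011101 by 100101:
  pos 0: 101000 XOR 100101 = 001101
  pos 2: 110101 XOR 100101 = 010000
  pos 3: 100001 XOR 100101 = 000100
  pos 6: 100101 XOR 100101 = 000000
Remainder = 00000 (zero — the frame passes the CRC check).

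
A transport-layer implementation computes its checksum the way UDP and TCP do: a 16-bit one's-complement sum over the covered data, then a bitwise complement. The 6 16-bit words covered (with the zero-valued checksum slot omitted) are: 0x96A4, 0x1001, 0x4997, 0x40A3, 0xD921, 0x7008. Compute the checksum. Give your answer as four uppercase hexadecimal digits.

One's-complement addition (fold any carry out of bit 15 back into bit 0):
  0x96A4 + 0x1001 = 0x0A6A5
  0xA6A5 + 0x4997 = 0x0F03C
  0xF03C + 0x40A3 = 0x130DF → wrap carry → 0x30E0
  0x30E0 + 0xD921 = 0x10A01 → wrap carry → 0x0A02
  0x0A02 + 0x7008 = 0x07A0A
One's-complement sum = 0x7A0A.
Checksum = ~0x7A0A & 0xFFFF = 0x85F5.

85F5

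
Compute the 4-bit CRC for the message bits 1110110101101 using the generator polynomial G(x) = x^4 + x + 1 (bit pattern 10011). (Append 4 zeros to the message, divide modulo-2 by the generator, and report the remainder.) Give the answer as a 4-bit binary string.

Append 4 zeros: 11101101011010000. Divide by 10011 (XOR where the leading bit is 1):
  pos 0: 11101 XOR 10011 = 01110
  pos 1: 11101 XOR 10011 = 01110
  pos 2: 11100 XOR 10011 = 01111
  pos 3: 11111 XOR 10011 = 01100
  pos 4: 11000 XOR 10011 = 01011
  pos 5: 10111 XOR 10011 = 00100
  pos 7: 10010 XOR 10011 = 00001
  pos 11: 11000 XOR 10011 = 01011
  pos 12: 10110 XOR 10011 = 00101
Remainder (last 4 bits) = 0101. This is the CRC / FCS.

0101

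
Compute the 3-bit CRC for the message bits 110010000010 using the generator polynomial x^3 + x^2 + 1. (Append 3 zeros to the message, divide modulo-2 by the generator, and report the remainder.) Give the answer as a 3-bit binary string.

101

Append 3 zeros: 110010000010000. Divide by 1101 (XOR where the leading bit is 1):
  pos 0: 1100 XOR 1101 = 0001
  pos 3: 1100 XOR 1101 = 0001
  pos 6: 1000 XOR 1101 = 0101
  pos 7: 1011 XOR 1101 = 0110
  pos 8: 1100 XOR 1101 = 0001
  pos 11: 1000 XOR 1101 = 0101
Remainder (last 3 bits) = 101. This is the CRC / FCS.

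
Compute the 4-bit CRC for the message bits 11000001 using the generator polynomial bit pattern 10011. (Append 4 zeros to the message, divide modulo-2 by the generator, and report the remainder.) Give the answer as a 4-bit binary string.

Append 4 zeros: 110000010000. Divide by 10011 (XOR where the leading bit is 1):
  pos 0: 11000 XOR 10011 = 01011
  pos 1: 10110 XOR 10011 = 00101
  pos 3: 10101 XOR 10011 = 00110
  pos 5: 11000 XOR 10011 = 01011
  pos 6: 10110 XOR 10011 = 00101
Remainder (last 4 bits) = 1010. This is the CRC / FCS.

1010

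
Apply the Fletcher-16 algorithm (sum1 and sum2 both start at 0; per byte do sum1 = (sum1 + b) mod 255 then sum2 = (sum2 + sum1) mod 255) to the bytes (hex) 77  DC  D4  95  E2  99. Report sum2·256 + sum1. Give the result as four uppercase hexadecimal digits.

Running sums (mod 255):
  after byte 0 (77): sum1=119, sum2=119
  after byte 1 (DC): sum1=84, sum2=203
  after byte 2 (D4): sum1=41, sum2=244
  after byte 3 (95): sum1=190, sum2=179
  after byte 4 (E2): sum1=161, sum2=85
  after byte 5 (99): sum1=59, sum2=144
Checksum = sum2·256 + sum1 = 144·256 + 59 = 36923 = 0x903B.

903B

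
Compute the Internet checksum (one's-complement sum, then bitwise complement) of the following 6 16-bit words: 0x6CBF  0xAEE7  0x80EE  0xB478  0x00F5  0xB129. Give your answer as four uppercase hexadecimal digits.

One's-complement addition (fold any carry out of bit 15 back into bit 0):
  0x6CBF + 0xAEE7 = 0x11BA6 → wrap carry → 0x1BA7
  0x1BA7 + 0x80EE = 0x09C95
  0x9C95 + 0xB478 = 0x1510D → wrap carry → 0x510E
  0x510E + 0x00F5 = 0x05203
  0x5203 + 0xB129 = 0x1032C → wrap carry → 0x032D
One's-complement sum = 0x032D.
Checksum = ~0x032D & 0xFFFF = 0xFCD2.

FCD2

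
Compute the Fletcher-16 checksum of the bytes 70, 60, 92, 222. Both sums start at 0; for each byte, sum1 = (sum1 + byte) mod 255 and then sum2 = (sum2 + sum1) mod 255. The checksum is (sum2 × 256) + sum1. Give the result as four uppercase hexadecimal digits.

65BD

Running sums (mod 255):
  after byte 0 (70): sum1=70, sum2=70
  after byte 1 (60): sum1=130, sum2=200
  after byte 2 (92): sum1=222, sum2=167
  after byte 3 (222): sum1=189, sum2=101
Checksum = sum2·256 + sum1 = 101·256 + 189 = 26045 = 0x65BD.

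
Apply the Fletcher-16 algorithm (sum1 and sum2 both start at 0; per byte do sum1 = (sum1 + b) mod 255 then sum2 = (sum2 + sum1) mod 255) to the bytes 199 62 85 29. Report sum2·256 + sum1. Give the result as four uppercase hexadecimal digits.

A178

Running sums (mod 255):
  after byte 0 (199): sum1=199, sum2=199
  after byte 1 (62): sum1=6, sum2=205
  after byte 2 (85): sum1=91, sum2=41
  after byte 3 (29): sum1=120, sum2=161
Checksum = sum2·256 + sum1 = 161·256 + 120 = 41336 = 0xA178.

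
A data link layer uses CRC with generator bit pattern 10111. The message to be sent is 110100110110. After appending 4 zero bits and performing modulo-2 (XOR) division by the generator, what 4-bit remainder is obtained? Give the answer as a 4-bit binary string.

Append 4 zeros: 1101001101100000. Divide by 10111 (XOR where the leading bit is 1):
  pos 0: 11010 XOR 10111 = 01101
  pos 1: 11010 XOR 10111 = 01101
  pos 2: 11011 XOR 10111 = 01100
  pos 3: 11001 XOR 10111 = 01110
  pos 4: 11100 XOR 10111 = 01011
  pos 5: 10111 XOR 10111 = 00000
  pos 10: 10000 XOR 10111 = 00111
Remainder (last 4 bits) = 1110. This is the CRC / FCS.

1110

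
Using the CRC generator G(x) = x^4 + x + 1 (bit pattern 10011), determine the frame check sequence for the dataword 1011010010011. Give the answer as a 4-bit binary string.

1000

Append 4 zeros: 10110100100110000. Divide by 10011 (XOR where the leading bit is 1):
  pos 0: 10110 XOR 10011 = 00101
  pos 2: 10110 XOR 10011 = 00101
  pos 4: 10101 XOR 10011 = 00110
  pos 6: 11000 XOR 10011 = 01011
  pos 7: 10111 XOR 10011 = 00100
  pos 9: 10010 XOR 10011 = 00001
Remainder (last 4 bits) = 1000. This is the CRC / FCS.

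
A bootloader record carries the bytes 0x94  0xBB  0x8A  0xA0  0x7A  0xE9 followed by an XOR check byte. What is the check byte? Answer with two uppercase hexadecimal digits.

96

XOR the bytes together:
  start with 0x94
  0x94 ⊕ 0xBB = 0x2F
  0x2F ⊕ 0x8A = 0xA5
  0xA5 ⊕ 0xA0 = 0x05
  0x05 ⊕ 0x7A = 0x7F
  0x7F ⊕ 0xE9 = 0x96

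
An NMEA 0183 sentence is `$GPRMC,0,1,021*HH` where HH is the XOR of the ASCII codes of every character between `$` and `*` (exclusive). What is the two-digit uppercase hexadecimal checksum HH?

55

XOR the ASCII codes of the payload characters:
  'G' = 0x47 → acc = 0x47
  'P' = 0x50 → acc = 0x17
  'R' = 0x52 → acc = 0x45
  'M' = 0x4D → acc = 0x08
  'C' = 0x43 → acc = 0x4B
  ',' = 0x2C → acc = 0x67
  '0' = 0x30 → acc = 0x57
  ',' = 0x2C → acc = 0x7B
  '1' = 0x31 → acc = 0x4A
  ',' = 0x2C → acc = 0x66
  '0' = 0x30 → acc = 0x56
  '2' = 0x32 → acc = 0x64
  '1' = 0x31 → acc = 0x55
Checksum = 0x55.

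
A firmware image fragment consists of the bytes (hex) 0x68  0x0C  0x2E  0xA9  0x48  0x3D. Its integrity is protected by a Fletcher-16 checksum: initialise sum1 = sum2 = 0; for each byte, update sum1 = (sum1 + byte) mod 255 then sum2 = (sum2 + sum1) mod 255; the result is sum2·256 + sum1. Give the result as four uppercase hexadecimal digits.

Running sums (mod 255):
  after byte 0 (0x68): sum1=104, sum2=104
  after byte 1 (0x0C): sum1=116, sum2=220
  after byte 2 (0x2E): sum1=162, sum2=127
  after byte 3 (0xA9): sum1=76, sum2=203
  after byte 4 (0x48): sum1=148, sum2=96
  after byte 5 (0x3D): sum1=209, sum2=50
Checksum = sum2·256 + sum1 = 50·256 + 209 = 13009 = 0x32D1.

32D1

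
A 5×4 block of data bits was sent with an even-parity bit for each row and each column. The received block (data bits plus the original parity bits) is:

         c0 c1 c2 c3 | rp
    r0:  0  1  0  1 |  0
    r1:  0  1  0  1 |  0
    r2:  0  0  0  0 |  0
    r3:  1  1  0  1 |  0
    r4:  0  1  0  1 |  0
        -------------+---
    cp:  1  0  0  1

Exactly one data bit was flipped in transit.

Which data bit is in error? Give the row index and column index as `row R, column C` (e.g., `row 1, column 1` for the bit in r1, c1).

row 3, column 3

Recompute each row's even parity and compare to rp:
  r0: data parity 0, sent rp 0 → ok
  r1: data parity 0, sent rp 0 → ok
  r2: data parity 0, sent rp 0 → ok
  r3: data parity 1, sent rp 0 → mismatch
  r4: data parity 0, sent rp 0 → ok
Recompute each column's even parity and compare to cp:
  c0: data parity 1, sent cp 1 → ok
  c1: data parity 0, sent cp 0 → ok
  c2: data parity 0, sent cp 0 → ok
  c3: data parity 0, sent cp 1 → mismatch
Exactly one row (r3) and one column (c3) fail → the flipped bit is at their intersection.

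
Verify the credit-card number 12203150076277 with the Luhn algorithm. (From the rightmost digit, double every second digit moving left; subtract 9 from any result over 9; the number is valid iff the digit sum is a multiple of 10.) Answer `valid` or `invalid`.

From the right, keep odd positions and double even positions (subtract 9 from any doubled value over 9):
  doubled (positions 2,4,...): 5 3 0 1 6 4 2 → sum 21
  kept (positions 1,3,...): 7 2 7 0 1 0 2 → sum 19
Total = 40.
40 mod 10 = 0, so the number is valid.

valid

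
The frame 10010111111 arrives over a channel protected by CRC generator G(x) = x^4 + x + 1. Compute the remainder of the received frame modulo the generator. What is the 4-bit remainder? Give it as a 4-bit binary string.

0110

Modulo-2 division of 10010111111 by 10011:
  pos 0: 10010 XOR 10011 = 00001
  pos 4: 11111 XOR 10011 = 01100
  pos 5: 11001 XOR 10011 = 01010
  pos 6: 10101 XOR 10011 = 00110
Remainder = 0110 (nonzero — an error is detected).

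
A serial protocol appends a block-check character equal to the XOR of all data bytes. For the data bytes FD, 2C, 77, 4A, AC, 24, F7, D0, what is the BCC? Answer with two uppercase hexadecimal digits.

XOR the bytes together:
  start with 0xFD
  0xFD ⊕ 0x2C = 0xD1
  0xD1 ⊕ 0x77 = 0xA6
  0xA6 ⊕ 0x4A = 0xEC
  0xEC ⊕ 0xAC = 0x40
  0x40 ⊕ 0x24 = 0x64
  0x64 ⊕ 0xF7 = 0x93
  0x93 ⊕ 0xD0 = 0x43

43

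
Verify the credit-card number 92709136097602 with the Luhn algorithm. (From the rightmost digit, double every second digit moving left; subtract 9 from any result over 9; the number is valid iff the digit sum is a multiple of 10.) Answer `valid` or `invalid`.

valid

From the right, keep odd positions and double even positions (subtract 9 from any doubled value over 9):
  doubled (positions 2,4,...): 0 5 0 6 9 5 9 → sum 34
  kept (positions 1,3,...): 2 6 9 6 1 0 2 → sum 26
Total = 60.
60 mod 10 = 0, so the number is valid.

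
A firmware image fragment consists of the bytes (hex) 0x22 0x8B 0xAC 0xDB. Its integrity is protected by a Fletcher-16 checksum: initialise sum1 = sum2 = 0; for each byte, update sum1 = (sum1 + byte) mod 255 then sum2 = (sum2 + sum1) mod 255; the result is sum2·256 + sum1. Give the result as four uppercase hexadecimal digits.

Running sums (mod 255):
  after byte 0 (0x22): sum1=34, sum2=34
  after byte 1 (0x8B): sum1=173, sum2=207
  after byte 2 (0xAC): sum1=90, sum2=42
  after byte 3 (0xDB): sum1=54, sum2=96
Checksum = sum2·256 + sum1 = 96·256 + 54 = 24630 = 0x6036.

6036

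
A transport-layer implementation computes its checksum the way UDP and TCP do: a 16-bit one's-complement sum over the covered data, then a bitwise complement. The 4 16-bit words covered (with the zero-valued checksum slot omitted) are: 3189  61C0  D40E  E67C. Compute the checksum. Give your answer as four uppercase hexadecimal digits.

B22A

One's-complement addition (fold any carry out of bit 15 back into bit 0):
  0x3189 + 0x61C0 = 0x09349
  0x9349 + 0xD40E = 0x16757 → wrap carry → 0x6758
  0x6758 + 0xE67C = 0x14DD4 → wrap carry → 0x4DD5
One's-complement sum = 0x4DD5.
Checksum = ~0x4DD5 & 0xFFFF = 0xB22A.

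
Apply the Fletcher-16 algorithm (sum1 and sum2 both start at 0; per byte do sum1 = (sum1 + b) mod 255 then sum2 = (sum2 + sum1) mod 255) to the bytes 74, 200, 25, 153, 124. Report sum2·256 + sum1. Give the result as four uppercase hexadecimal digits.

9142

Running sums (mod 255):
  after byte 0 (74): sum1=74, sum2=74
  after byte 1 (200): sum1=19, sum2=93
  after byte 2 (25): sum1=44, sum2=137
  after byte 3 (153): sum1=197, sum2=79
  after byte 4 (124): sum1=66, sum2=145
Checksum = sum2·256 + sum1 = 145·256 + 66 = 37186 = 0x9142.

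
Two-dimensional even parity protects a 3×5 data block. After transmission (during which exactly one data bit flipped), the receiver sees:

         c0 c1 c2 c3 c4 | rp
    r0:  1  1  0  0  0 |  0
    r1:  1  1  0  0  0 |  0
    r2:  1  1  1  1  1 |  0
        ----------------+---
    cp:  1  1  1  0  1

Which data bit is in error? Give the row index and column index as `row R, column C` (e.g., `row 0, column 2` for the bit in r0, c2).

row 2, column 3

Recompute each row's even parity and compare to rp:
  r0: data parity 0, sent rp 0 → ok
  r1: data parity 0, sent rp 0 → ok
  r2: data parity 1, sent rp 0 → mismatch
Recompute each column's even parity and compare to cp:
  c0: data parity 1, sent cp 1 → ok
  c1: data parity 1, sent cp 1 → ok
  c2: data parity 1, sent cp 1 → ok
  c3: data parity 1, sent cp 0 → mismatch
  c4: data parity 1, sent cp 1 → ok
Exactly one row (r2) and one column (c3) fail → the flipped bit is at their intersection.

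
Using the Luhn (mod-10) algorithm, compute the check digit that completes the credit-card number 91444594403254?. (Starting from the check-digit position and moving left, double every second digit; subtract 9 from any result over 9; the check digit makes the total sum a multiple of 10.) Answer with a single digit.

Partial digits right→left: 4 5 2 3 0 4 4 9 5 4 4 4 1 9
Double every second digit counting from the check-digit position (so the 1st, 3rd, 5th, ... of the partial from the right).
  doubled (with −9 where >9): 8 4 0 8 1 8 2 → sum 31
  kept as-is: 5 3 4 9 4 4 9 → sum 38
Total = 31 + 38 = 69.
Check digit = (10 − (69 mod 10)) mod 10 = 1.

1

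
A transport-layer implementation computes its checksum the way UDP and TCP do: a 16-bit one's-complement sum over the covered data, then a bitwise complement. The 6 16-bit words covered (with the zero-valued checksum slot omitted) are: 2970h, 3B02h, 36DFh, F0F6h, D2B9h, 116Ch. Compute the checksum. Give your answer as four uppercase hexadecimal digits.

8F91

One's-complement addition (fold any carry out of bit 15 back into bit 0):
  0x2970 + 0x3B02 = 0x06472
  0x6472 + 0x36DF = 0x09B51
  0x9B51 + 0xF0F6 = 0x18C47 → wrap carry → 0x8C48
  0x8C48 + 0xD2B9 = 0x15F01 → wrap carry → 0x5F02
  0x5F02 + 0x116C = 0x0706E
One's-complement sum = 0x706E.
Checksum = ~0x706E & 0xFFFF = 0x8F91.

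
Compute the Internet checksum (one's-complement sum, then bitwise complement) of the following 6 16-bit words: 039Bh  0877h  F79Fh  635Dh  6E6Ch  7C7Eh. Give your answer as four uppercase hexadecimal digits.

AE05

One's-complement addition (fold any carry out of bit 15 back into bit 0):
  0x039B + 0x0877 = 0x00C12
  0x0C12 + 0xF79F = 0x103B1 → wrap carry → 0x03B2
  0x03B2 + 0x635D = 0x0670F
  0x670F + 0x6E6C = 0x0D57B
  0xD57B + 0x7C7E = 0x151F9 → wrap carry → 0x51FA
One's-complement sum = 0x51FA.
Checksum = ~0x51FA & 0xFFFF = 0xAE05.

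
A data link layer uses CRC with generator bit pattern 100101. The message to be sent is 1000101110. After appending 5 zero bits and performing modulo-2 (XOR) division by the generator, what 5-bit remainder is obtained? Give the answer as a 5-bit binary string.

Append 5 zeros: 100010111000000. Divide by 100101 (XOR where the leading bit is 1):
  pos 0: 100010 XOR 100101 = 000111
  pos 3: 111111 XOR 100101 = 011010
  pos 4: 110100 XOR 100101 = 010001
  pos 5: 100010 XOR 100101 = 000111
  pos 8: 111000 XOR 100101 = 011101
  pos 9: 111010 XOR 100101 = 011111
Remainder (last 5 bits) = 11111. This is the CRC / FCS.

11111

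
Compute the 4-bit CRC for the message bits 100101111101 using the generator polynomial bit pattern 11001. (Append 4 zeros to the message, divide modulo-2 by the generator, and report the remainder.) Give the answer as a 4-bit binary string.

0010

Append 4 zeros: 1001011111010000. Divide by 11001 (XOR where the leading bit is 1):
  pos 0: 10010 XOR 11001 = 01011
  pos 1: 10111 XOR 11001 = 01110
  pos 2: 11101 XOR 11001 = 00100
  pos 4: 10011 XOR 11001 = 01010
  pos 5: 10101 XOR 11001 = 01100
  pos 6: 11000 XOR 11001 = 00001
  pos 10: 11000 XOR 11001 = 00001
Remainder (last 4 bits) = 0010. This is the CRC / FCS.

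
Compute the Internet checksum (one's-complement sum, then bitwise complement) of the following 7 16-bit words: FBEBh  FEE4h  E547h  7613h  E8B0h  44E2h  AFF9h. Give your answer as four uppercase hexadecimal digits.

One's-complement addition (fold any carry out of bit 15 back into bit 0):
  0xFBEB + 0xFEE4 = 0x1FACF → wrap carry → 0xFAD0
  0xFAD0 + 0xE547 = 0x1E017 → wrap carry → 0xE018
  0xE018 + 0x7613 = 0x1562B → wrap carry → 0x562C
  0x562C + 0xE8B0 = 0x13EDC → wrap carry → 0x3EDD
  0x3EDD + 0x44E2 = 0x083BF
  0x83BF + 0xAFF9 = 0x133B8 → wrap carry → 0x33B9
One's-complement sum = 0x33B9.
Checksum = ~0x33B9 & 0xFFFF = 0xCC46.

CC46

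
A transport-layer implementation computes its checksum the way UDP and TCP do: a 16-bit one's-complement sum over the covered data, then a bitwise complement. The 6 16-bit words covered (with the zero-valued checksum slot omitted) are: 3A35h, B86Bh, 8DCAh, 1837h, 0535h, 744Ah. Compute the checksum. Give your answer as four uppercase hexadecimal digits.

One's-complement addition (fold any carry out of bit 15 back into bit 0):
  0x3A35 + 0xB86B = 0x0F2A0
  0xF2A0 + 0x8DCA = 0x1806A → wrap carry → 0x806B
  0x806B + 0x1837 = 0x098A2
  0x98A2 + 0x0535 = 0x09DD7
  0x9DD7 + 0x744A = 0x11221 → wrap carry → 0x1222
One's-complement sum = 0x1222.
Checksum = ~0x1222 & 0xFFFF = 0xEDDD.

EDDD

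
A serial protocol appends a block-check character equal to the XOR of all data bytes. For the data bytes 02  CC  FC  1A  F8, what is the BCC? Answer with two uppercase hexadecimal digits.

XOR the bytes together:
  start with 0x02
  0x02 ⊕ 0xCC = 0xCE
  0xCE ⊕ 0xFC = 0x32
  0x32 ⊕ 0x1A = 0x28
  0x28 ⊕ 0xF8 = 0xD0

D0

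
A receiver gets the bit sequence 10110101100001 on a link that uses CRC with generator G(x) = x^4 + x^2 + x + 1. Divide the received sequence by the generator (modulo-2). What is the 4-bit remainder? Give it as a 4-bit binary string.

0010

Modulo-2 division of 10110101100001 by 10111:
  pos 0: 10110 XOR 10111 = 00001
  pos 4: 11011 XOR 10111 = 01100
  pos 5: 11000 XOR 10111 = 01111
  pos 6: 11110 XOR 10111 = 01001
  pos 7: 10010 XOR 10111 = 00101
  pos 9: 10101 XOR 10111 = 00010
Remainder = 0010 (nonzero — an error is detected).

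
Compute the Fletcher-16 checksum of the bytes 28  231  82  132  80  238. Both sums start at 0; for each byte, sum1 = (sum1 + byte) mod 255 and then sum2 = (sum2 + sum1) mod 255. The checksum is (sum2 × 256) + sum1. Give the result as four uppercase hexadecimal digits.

Running sums (mod 255):
  after byte 0 (28): sum1=28, sum2=28
  after byte 1 (231): sum1=4, sum2=32
  after byte 2 (82): sum1=86, sum2=118
  after byte 3 (132): sum1=218, sum2=81
  after byte 4 (80): sum1=43, sum2=124
  after byte 5 (238): sum1=26, sum2=150
Checksum = sum2·256 + sum1 = 150·256 + 26 = 38426 = 0x961A.

961A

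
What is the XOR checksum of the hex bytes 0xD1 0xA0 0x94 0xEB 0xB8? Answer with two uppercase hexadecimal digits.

XOR the bytes together:
  start with 0xD1
  0xD1 ⊕ 0xA0 = 0x71
  0x71 ⊕ 0x94 = 0xE5
  0xE5 ⊕ 0xEB = 0x0E
  0x0E ⊕ 0xB8 = 0xB6

B6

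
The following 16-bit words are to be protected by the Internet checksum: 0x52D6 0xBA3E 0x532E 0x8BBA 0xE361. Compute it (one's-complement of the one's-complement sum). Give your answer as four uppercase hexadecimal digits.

30A0

One's-complement addition (fold any carry out of bit 15 back into bit 0):
  0x52D6 + 0xBA3E = 0x10D14 → wrap carry → 0x0D15
  0x0D15 + 0x532E = 0x06043
  0x6043 + 0x8BBA = 0x0EBFD
  0xEBFD + 0xE361 = 0x1CF5E → wrap carry → 0xCF5F
One's-complement sum = 0xCF5F.
Checksum = ~0xCF5F & 0xFFFF = 0x30A0.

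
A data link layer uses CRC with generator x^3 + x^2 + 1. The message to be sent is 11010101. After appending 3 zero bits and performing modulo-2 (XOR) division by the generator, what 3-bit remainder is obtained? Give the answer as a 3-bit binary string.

110

Append 3 zeros: 11010101000. Divide by 1101 (XOR where the leading bit is 1):
  pos 0: 1101 XOR 1101 = 0000
  pos 5: 1010 XOR 1101 = 0111
  pos 6: 1110 XOR 1101 = 0011
Remainder (last 3 bits) = 110. This is the CRC / FCS.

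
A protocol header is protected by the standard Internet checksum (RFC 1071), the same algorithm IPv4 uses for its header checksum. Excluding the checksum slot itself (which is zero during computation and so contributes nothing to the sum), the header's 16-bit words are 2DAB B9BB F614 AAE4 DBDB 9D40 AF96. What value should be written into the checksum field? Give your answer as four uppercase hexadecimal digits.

One's-complement addition (fold any carry out of bit 15 back into bit 0):
  0x2DAB + 0xB9BB = 0x0E766
  0xE766 + 0xF614 = 0x1DD7A → wrap carry → 0xDD7B
  0xDD7B + 0xAAE4 = 0x1885F → wrap carry → 0x8860
  0x8860 + 0xDBDB = 0x1643B → wrap carry → 0x643C
  0x643C + 0x9D40 = 0x1017C → wrap carry → 0x017D
  0x017D + 0xAF96 = 0x0B113
One's-complement sum = 0xB113.
Checksum = ~0xB113 & 0xFFFF = 0x4EEC.

4EEC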